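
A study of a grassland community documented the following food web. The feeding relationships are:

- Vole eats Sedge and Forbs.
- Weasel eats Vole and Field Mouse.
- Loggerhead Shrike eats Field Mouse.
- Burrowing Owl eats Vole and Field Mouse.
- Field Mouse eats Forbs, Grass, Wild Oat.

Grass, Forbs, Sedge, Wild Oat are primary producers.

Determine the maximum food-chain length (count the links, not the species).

One longest chain: Forbs → Vole → Burrowing Owl.
It has 3 species and 2 links.

2 links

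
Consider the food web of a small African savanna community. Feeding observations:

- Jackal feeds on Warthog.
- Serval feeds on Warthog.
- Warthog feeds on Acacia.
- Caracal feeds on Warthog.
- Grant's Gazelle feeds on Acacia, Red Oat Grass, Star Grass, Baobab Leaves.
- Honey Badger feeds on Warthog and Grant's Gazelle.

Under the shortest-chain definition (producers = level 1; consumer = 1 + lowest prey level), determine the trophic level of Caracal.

Trophic level 3

Acacia is a producer → level 1.
Warthog eats Acacia → level 2.
Caracal eats Warthog → level 3.
No prey of Caracal is below level 2, so 3 is the minimum.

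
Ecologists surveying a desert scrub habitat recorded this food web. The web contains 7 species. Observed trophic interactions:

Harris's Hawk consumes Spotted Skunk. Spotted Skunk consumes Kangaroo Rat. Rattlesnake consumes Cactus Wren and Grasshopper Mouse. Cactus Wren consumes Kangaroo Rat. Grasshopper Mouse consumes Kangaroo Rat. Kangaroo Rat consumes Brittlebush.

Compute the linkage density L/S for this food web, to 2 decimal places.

There are L = 7 links among S = 7 species.
L/S = 7/7 = 1.0000 ≈ 1.00.

L/S = 1.00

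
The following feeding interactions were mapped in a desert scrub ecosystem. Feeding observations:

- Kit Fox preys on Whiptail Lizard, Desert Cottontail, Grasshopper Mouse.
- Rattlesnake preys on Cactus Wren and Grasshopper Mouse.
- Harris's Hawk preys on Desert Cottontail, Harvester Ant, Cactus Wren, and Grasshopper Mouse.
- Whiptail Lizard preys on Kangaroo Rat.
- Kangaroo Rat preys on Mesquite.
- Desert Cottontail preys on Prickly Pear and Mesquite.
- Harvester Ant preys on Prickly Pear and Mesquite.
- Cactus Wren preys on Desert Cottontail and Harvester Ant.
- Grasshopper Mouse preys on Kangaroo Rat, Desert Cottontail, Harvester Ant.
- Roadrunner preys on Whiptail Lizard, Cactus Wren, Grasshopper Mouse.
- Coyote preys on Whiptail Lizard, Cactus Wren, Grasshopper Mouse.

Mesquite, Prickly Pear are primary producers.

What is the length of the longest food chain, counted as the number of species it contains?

One longest chain: Mesquite → Desert Cottontail → Grasshopper Mouse → Roadrunner.
It has 4 species and 3 links.

4 species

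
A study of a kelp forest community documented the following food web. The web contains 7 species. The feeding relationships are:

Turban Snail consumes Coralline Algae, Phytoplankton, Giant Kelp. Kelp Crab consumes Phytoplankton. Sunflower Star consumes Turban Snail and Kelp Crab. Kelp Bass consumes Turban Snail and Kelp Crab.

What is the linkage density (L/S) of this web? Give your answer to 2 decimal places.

There are L = 8 links among S = 7 species.
L/S = 8/7 = 1.1429 ≈ 1.14.

L/S = 1.14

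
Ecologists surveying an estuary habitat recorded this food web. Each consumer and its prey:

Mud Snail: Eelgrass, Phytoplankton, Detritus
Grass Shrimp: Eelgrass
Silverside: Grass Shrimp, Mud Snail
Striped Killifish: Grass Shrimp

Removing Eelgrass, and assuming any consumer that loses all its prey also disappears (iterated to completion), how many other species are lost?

2

Remove Eelgrass.
Round 1: Grass Shrimp (all prey gone) → extinct.
Round 2: Striped Killifish (all prey gone) → extinct.
No further losses. Total secondary extinctions: 2.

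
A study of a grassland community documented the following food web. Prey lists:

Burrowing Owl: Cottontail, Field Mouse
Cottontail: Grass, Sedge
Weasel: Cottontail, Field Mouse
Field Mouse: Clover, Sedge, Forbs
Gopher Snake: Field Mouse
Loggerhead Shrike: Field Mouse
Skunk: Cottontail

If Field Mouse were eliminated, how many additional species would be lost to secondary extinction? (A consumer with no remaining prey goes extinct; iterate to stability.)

Remove Field Mouse.
Round 1: Gopher Snake (all prey gone), Loggerhead Shrike (all prey gone) → extinct.
No further losses. Total secondary extinctions: 2.

2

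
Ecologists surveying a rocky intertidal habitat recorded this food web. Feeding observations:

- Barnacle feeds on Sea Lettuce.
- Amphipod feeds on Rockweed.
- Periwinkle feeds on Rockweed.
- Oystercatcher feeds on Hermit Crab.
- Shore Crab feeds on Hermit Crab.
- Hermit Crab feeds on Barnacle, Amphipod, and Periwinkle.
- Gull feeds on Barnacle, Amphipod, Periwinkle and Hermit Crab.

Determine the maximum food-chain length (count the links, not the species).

3 links

One longest chain: Rockweed → Periwinkle → Hermit Crab → Gull.
It has 4 species and 3 links.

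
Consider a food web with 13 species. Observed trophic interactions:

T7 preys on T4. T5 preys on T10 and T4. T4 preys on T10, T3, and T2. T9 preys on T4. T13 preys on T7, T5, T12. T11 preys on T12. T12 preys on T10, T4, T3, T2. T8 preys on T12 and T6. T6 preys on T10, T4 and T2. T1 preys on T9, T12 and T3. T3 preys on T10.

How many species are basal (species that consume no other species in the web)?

Basal species (no prey listed): T2, T10.
Count: 2.

2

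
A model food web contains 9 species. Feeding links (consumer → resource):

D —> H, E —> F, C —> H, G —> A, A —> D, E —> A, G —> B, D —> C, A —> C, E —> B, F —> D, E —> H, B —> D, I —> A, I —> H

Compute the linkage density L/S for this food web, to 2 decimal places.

There are L = 15 links among S = 9 species.
L/S = 15/9 = 1.6667 ≈ 1.67.

L/S = 1.67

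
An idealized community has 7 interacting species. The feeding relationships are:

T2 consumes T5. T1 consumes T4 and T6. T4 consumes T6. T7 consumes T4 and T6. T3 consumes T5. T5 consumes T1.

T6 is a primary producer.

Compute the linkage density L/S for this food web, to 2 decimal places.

There are L = 8 links among S = 7 species.
L/S = 8/7 = 1.1429 ≈ 1.14.

L/S = 1.14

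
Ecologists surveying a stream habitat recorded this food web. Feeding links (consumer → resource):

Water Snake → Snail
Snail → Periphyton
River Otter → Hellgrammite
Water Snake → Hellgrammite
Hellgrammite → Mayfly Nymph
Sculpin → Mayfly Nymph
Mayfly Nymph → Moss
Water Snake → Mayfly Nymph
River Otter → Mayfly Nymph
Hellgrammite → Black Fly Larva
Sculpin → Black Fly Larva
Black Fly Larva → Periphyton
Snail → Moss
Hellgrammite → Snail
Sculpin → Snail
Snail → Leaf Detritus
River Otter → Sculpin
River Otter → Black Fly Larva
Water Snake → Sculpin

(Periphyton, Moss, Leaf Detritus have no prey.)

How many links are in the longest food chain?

3 links

One longest chain: Periphyton → Black Fly Larva → Hellgrammite → Water Snake.
It has 4 species and 3 links.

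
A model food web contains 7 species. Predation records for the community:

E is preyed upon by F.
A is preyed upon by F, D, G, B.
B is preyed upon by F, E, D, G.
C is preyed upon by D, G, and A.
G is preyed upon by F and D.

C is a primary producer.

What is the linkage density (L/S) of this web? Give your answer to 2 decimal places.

L/S = 2.00

There are L = 14 links among S = 7 species.
L/S = 14/7 = 2.0000 ≈ 2.00.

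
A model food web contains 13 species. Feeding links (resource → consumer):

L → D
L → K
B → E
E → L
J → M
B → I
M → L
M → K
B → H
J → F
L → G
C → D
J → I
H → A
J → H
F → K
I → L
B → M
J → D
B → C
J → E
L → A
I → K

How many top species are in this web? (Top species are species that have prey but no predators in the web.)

4

Top species (has prey, but nothing eats it): K, G, D, A.
Count: 4.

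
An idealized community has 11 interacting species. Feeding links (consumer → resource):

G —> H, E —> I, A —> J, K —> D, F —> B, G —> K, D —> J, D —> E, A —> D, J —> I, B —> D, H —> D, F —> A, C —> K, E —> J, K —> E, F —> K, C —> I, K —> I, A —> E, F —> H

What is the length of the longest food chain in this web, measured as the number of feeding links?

5 links

One longest chain: I → J → E → D → K → C.
It has 6 species and 5 links.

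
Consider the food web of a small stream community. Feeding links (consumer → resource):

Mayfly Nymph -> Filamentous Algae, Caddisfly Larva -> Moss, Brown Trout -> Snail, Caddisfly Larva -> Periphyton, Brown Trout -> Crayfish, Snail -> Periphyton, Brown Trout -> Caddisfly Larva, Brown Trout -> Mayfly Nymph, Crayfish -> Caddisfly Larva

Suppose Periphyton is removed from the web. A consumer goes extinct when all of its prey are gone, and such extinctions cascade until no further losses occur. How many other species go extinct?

Remove Periphyton.
Round 1: Snail (all prey gone) → extinct.
No further losses. Total secondary extinctions: 1.

1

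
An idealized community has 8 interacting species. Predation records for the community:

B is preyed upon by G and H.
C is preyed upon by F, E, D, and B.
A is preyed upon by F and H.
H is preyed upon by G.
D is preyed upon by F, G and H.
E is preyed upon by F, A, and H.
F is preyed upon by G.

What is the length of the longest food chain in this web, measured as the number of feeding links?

One longest chain: C → E → A → F → G.
It has 5 species and 4 links.

4 links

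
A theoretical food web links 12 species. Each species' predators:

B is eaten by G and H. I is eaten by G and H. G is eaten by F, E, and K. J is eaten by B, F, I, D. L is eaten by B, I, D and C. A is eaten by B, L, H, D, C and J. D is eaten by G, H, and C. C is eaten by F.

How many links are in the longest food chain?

4 links

One longest chain: A → J → B → G → K.
It has 5 species and 4 links.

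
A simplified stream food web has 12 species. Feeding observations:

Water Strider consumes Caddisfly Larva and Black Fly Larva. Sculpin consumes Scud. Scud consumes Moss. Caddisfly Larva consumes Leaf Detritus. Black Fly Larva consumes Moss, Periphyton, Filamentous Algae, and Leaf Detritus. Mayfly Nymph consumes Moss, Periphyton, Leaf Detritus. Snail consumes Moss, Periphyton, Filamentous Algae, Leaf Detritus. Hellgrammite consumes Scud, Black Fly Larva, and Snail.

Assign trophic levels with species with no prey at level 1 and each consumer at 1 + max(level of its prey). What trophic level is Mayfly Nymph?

Periphyton has no prey (basal) → level 1.
Mayfly Nymph eats Periphyton (level 1); other prey at levels: Moss 1, Leaf Detritus 1 → level 2.

Trophic level 2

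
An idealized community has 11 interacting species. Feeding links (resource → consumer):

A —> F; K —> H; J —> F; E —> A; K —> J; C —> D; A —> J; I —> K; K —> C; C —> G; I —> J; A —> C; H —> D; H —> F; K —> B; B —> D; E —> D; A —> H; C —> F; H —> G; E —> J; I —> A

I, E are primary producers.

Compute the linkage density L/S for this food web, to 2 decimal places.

L/S = 2.00

There are L = 22 links among S = 11 species.
L/S = 22/11 = 2.0000 ≈ 2.00.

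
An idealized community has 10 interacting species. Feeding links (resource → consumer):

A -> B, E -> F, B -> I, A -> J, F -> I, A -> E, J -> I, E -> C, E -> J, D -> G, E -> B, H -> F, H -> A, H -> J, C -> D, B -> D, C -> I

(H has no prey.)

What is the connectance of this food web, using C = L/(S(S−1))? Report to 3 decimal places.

C = 0.189

The web has S = 10 species and L = 17 feeding links.
C = L / (S(S−1)) = 17 / 90 = 0.1889 ≈ 0.189.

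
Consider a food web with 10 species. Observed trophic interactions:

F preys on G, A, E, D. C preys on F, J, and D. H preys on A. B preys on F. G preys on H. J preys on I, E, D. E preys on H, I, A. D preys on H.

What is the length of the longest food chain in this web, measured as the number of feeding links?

4 links

One longest chain: A → H → E → F → B.
It has 5 species and 4 links.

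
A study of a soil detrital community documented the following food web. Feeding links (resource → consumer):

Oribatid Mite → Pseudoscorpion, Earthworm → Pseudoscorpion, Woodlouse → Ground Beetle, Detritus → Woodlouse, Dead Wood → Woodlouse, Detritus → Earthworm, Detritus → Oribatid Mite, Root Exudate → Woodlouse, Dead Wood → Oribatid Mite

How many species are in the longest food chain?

One longest chain: Dead Wood → Woodlouse → Ground Beetle.
It has 3 species and 2 links.

3 species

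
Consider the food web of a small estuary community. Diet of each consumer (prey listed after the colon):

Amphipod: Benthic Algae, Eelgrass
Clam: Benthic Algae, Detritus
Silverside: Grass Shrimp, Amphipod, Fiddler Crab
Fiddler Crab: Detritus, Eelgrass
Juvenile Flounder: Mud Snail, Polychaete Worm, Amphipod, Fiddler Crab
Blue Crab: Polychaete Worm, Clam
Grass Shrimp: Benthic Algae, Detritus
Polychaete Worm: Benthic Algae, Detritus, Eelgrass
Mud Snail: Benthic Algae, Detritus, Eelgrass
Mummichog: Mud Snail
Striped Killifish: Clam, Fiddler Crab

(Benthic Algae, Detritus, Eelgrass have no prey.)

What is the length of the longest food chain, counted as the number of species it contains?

One longest chain: Benthic Algae → Mud Snail → Mummichog.
It has 3 species and 2 links.

3 species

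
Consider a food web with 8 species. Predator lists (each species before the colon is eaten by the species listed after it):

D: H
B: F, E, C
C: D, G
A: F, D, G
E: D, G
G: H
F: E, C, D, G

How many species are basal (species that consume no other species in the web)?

2

Basal species (no prey listed): B, A.
Count: 2.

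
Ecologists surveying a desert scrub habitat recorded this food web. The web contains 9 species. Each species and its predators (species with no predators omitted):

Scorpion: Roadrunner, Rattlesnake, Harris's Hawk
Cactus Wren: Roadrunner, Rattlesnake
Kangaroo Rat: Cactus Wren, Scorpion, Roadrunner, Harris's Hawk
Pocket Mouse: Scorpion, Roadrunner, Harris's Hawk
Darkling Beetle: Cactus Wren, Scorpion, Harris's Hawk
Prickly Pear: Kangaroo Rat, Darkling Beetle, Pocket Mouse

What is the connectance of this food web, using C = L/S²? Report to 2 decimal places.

C = 0.22

The web has S = 9 species and L = 18 feeding links.
C = L / S² = 18 / 81 = 0.2222 ≈ 0.22.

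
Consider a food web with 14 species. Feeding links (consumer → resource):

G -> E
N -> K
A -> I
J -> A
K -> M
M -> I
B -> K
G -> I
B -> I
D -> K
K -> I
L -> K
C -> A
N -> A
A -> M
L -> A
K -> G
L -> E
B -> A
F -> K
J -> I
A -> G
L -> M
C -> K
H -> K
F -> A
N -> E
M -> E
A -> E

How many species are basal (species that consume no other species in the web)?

2

Basal species (no prey listed): E, I.
Count: 2.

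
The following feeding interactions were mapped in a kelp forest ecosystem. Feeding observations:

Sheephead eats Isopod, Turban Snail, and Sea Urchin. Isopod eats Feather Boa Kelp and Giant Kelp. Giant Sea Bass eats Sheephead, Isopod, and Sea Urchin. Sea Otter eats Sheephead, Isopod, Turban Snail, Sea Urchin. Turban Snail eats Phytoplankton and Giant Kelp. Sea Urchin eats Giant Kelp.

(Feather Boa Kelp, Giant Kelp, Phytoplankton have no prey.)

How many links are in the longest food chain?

One longest chain: Giant Kelp → Sea Urchin → Sheephead → Sea Otter.
It has 4 species and 3 links.

3 links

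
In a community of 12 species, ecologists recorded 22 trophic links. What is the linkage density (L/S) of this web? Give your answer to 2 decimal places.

L/S = 1.83

There are L = 22 links among S = 12 species.
L/S = 22/12 = 1.8333 ≈ 1.83.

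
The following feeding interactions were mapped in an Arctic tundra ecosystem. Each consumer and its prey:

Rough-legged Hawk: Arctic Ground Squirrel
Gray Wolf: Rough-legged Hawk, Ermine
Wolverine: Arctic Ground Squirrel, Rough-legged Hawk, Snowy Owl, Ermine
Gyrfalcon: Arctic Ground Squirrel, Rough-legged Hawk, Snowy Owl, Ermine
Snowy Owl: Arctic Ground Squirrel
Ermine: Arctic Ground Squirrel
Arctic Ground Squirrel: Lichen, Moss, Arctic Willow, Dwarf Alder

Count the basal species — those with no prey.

4

Basal species (no prey listed): Lichen, Moss, Arctic Willow, Dwarf Alder.
Count: 4.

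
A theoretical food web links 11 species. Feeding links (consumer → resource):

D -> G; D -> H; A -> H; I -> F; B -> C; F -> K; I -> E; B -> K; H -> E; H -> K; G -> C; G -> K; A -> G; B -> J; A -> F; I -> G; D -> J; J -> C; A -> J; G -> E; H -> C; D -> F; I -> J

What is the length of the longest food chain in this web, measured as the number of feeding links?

One longest chain: C → J → B.
It has 3 species and 2 links.

2 links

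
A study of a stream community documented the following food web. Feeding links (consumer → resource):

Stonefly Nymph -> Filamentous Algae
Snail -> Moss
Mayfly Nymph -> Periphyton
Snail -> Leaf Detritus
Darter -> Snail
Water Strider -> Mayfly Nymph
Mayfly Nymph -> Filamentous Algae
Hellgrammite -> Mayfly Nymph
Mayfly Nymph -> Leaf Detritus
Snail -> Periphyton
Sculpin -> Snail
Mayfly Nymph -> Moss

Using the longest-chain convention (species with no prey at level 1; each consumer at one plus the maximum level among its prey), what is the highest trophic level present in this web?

3

Basal resources (level 1): Periphyton, Moss, Filamentous Algae, Leaf Detritus.
Periphyton → Snail → Darter gives Darter level 3.
No species has a prey at level 3, so no species reaches level 4.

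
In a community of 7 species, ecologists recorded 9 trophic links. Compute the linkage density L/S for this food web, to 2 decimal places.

There are L = 9 links among S = 7 species.
L/S = 9/7 = 1.2857 ≈ 1.29.

L/S = 1.29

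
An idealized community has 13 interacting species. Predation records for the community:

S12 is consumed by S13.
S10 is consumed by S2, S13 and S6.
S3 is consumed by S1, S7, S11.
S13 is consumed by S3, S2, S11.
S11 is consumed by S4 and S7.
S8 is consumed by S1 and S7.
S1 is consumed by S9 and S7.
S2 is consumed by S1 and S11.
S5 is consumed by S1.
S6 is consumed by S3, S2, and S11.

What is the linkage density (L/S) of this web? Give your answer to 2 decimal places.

L/S = 1.69

There are L = 22 links among S = 13 species.
L/S = 22/13 = 1.6923 ≈ 1.69.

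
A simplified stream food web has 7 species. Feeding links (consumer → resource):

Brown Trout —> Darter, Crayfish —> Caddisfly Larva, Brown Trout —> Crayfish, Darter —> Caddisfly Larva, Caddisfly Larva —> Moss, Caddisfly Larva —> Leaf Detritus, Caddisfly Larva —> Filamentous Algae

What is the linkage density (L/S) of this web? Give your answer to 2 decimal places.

There are L = 7 links among S = 7 species.
L/S = 7/7 = 1.0000 ≈ 1.00.

L/S = 1.00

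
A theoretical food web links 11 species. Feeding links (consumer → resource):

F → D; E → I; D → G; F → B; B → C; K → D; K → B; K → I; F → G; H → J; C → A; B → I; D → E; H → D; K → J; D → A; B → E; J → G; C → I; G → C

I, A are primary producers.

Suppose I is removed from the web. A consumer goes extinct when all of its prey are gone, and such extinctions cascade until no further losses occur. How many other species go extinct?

1

Remove I.
Round 1: E (all prey gone) → extinct.
No further losses. Total secondary extinctions: 1.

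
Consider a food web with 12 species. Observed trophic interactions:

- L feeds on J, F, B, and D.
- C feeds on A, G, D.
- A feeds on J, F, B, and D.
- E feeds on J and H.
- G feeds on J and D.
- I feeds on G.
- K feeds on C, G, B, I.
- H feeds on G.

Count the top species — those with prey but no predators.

Top species (has prey, but nothing eats it): L, E, K.
Count: 3.

3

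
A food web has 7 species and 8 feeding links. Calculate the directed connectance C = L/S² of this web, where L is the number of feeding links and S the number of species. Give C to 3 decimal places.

C = 0.163

The web has S = 7 species and L = 8 feeding links.
C = L / S² = 8 / 49 = 0.1633 ≈ 0.163.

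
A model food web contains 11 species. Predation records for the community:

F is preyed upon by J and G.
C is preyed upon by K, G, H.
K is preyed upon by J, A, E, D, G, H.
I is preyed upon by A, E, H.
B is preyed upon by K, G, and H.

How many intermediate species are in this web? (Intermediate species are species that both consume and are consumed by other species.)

Intermediate species (has both prey and predators): K.
Count: 1.

1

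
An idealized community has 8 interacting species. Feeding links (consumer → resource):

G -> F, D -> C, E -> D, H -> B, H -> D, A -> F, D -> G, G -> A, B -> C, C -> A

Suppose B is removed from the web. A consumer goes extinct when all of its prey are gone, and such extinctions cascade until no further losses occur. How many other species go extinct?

Remove B.
Every predator of it retains at least one other prey: H still has D.
No consumer loses all prey, so no secondary extinctions occur.

0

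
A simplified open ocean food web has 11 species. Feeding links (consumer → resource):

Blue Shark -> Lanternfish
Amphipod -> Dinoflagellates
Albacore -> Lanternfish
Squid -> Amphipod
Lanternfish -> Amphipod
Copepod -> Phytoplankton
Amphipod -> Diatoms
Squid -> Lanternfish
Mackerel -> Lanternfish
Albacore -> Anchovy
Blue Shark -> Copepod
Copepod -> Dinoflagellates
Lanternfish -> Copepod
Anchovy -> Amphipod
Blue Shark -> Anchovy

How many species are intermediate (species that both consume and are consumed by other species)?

Intermediate species (has both prey and predators): Amphipod, Copepod, Lanternfish, Anchovy.
Count: 4.

4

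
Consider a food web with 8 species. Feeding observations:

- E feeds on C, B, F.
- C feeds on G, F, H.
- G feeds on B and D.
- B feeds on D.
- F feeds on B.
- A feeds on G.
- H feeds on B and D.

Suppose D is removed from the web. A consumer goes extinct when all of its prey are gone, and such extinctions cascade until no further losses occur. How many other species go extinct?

7

Remove D.
Round 1: B (all prey gone) → extinct.
Round 2: H (all prey gone), G (all prey gone), F (all prey gone) → extinct.
Round 3: A (all prey gone), C (all prey gone) → extinct.
Round 4: E (all prey gone) → extinct.
No further losses. Total secondary extinctions: 7.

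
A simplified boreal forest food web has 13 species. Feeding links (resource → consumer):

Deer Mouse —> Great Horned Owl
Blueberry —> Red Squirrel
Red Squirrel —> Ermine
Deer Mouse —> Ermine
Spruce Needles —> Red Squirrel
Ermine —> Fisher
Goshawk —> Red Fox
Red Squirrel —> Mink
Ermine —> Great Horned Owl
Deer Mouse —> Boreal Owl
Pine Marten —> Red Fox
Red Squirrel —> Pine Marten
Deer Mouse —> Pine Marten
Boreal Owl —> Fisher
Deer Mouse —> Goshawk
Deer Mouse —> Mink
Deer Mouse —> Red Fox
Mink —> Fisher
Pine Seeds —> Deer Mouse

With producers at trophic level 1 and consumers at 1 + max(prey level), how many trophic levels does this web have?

Producers (level 1): Spruce Needles, Pine Seeds, Blueberry.
Pine Seeds → Deer Mouse → Goshawk → Red Fox gives Red Fox level 4.
No species has a prey at level 4, so no species reaches level 5.

4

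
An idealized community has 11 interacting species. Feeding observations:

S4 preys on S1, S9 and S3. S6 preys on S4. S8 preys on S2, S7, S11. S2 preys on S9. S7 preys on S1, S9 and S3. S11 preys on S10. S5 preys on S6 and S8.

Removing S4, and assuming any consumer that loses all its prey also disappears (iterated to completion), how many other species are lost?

1

Remove S4.
Round 1: S6 (all prey gone) → extinct.
No further losses. Total secondary extinctions: 1.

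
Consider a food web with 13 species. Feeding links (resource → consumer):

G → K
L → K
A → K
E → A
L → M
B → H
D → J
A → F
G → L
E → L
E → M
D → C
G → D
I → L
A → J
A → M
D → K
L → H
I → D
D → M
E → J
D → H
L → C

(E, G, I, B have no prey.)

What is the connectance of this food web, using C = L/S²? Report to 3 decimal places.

The web has S = 13 species and L = 23 feeding links.
C = L / S² = 23 / 169 = 0.1361 ≈ 0.136.

C = 0.136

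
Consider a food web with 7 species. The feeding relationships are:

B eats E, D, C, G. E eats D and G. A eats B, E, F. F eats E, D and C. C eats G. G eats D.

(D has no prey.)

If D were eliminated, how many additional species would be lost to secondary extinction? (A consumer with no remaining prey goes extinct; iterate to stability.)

Remove D.
Round 1: G (all prey gone) → extinct.
Round 2: C (all prey gone), E (all prey gone) → extinct.
Round 3: F (all prey gone), B (all prey gone) → extinct.
Round 4: A (all prey gone) → extinct.
No further losses. Total secondary extinctions: 6.

6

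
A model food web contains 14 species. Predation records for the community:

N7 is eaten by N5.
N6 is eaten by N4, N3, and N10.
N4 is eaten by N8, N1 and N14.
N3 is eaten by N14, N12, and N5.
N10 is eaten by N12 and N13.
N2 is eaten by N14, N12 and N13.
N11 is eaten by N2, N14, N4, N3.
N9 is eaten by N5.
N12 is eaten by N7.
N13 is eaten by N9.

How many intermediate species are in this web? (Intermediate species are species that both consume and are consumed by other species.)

Intermediate species (has both prey and predators): N3, N10, N4, N2, N12, N13, N9, N7.
Count: 8.

8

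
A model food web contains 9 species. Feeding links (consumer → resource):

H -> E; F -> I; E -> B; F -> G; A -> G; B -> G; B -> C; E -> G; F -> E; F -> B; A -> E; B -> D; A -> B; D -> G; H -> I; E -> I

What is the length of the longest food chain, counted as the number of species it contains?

One longest chain: G → D → B → E → H.
It has 5 species and 4 links.

5 species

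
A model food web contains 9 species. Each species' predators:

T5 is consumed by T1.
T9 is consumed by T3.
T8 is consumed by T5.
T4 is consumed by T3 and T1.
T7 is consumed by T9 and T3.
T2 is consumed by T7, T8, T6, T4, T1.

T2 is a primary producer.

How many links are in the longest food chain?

One longest chain: T2 → T8 → T5 → T1.
It has 4 species and 3 links.

3 links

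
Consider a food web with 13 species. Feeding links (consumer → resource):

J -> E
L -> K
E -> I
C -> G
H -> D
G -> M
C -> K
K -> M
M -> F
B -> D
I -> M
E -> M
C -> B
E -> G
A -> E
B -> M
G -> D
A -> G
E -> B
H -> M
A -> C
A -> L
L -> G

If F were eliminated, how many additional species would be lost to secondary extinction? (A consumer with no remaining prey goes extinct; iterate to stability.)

3

Remove F.
Round 1: M (all prey gone) → extinct.
Round 2: K (all prey gone), I (all prey gone) → extinct.
No further losses. Total secondary extinctions: 3.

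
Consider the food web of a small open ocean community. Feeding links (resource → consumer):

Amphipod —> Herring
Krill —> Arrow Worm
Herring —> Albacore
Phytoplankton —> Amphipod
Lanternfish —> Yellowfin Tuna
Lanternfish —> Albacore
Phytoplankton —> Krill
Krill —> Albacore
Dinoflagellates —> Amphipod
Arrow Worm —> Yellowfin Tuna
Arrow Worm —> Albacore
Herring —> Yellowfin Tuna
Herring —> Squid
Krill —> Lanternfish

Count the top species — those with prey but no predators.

3

Top species (has prey, but nothing eats it): Albacore, Yellowfin Tuna, Squid.
Count: 3.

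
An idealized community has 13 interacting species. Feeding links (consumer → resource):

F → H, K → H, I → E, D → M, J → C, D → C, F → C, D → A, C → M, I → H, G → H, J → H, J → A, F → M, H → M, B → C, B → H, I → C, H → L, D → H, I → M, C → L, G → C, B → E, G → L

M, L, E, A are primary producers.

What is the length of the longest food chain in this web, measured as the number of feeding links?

One longest chain: M → C → G.
It has 3 species and 2 links.

2 links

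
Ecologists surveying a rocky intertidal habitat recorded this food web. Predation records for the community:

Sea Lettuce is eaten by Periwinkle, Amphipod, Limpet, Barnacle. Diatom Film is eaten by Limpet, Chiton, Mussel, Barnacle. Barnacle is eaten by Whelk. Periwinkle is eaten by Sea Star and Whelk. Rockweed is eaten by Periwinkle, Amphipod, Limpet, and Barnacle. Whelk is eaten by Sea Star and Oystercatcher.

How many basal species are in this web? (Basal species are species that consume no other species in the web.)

3

Basal species (no prey listed): Diatom Film, Rockweed, Sea Lettuce.
Count: 3.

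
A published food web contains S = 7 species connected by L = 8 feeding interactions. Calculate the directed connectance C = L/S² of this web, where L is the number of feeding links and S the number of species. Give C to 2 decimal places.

The web has S = 7 species and L = 8 feeding links.
C = L / S² = 8 / 49 = 0.1633 ≈ 0.16.

C = 0.16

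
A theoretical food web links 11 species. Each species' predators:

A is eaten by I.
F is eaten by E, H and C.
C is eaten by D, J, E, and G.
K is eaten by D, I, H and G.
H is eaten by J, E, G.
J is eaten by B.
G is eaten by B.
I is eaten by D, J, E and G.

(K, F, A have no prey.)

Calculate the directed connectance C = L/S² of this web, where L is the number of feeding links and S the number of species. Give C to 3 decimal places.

The web has S = 11 species and L = 21 feeding links.
C = L / S² = 21 / 121 = 0.1736 ≈ 0.174.

C = 0.174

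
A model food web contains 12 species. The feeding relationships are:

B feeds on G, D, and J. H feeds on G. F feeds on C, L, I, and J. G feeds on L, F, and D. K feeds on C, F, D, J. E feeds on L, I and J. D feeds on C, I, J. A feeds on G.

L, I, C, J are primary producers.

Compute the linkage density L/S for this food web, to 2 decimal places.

There are L = 22 links among S = 12 species.
L/S = 22/12 = 1.8333 ≈ 1.83.

L/S = 1.83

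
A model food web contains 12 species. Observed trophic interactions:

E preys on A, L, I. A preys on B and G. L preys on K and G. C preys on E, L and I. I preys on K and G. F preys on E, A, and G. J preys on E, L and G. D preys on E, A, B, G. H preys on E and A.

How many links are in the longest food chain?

One longest chain: B → A → E → C.
It has 4 species and 3 links.

3 links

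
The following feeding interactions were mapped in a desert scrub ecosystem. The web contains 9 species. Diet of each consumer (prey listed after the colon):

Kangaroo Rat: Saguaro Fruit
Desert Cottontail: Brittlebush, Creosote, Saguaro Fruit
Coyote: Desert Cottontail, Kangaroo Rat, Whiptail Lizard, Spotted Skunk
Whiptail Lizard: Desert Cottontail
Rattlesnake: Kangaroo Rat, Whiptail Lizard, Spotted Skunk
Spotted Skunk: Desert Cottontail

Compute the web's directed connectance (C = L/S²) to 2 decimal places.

C = 0.16

The web has S = 9 species and L = 13 feeding links.
C = L / S² = 13 / 81 = 0.1605 ≈ 0.16.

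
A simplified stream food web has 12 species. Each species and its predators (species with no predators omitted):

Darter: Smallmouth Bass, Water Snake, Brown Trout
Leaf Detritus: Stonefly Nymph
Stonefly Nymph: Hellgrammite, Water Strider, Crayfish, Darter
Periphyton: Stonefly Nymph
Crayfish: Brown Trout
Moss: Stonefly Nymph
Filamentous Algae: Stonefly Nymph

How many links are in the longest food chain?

3 links

One longest chain: Leaf Detritus → Stonefly Nymph → Darter → Smallmouth Bass.
It has 4 species and 3 links.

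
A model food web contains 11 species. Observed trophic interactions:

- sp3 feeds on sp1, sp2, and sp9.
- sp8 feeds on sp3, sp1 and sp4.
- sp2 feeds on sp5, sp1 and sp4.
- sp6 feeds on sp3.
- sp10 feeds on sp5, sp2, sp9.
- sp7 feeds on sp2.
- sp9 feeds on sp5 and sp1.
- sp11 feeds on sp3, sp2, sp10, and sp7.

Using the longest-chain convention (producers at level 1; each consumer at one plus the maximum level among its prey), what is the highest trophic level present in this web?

4

Producers (level 1): sp1, sp4, sp5.
sp1 → sp2 → sp3 → sp8 gives sp8 level 4.
No species has a prey at level 4, so no species reaches level 5.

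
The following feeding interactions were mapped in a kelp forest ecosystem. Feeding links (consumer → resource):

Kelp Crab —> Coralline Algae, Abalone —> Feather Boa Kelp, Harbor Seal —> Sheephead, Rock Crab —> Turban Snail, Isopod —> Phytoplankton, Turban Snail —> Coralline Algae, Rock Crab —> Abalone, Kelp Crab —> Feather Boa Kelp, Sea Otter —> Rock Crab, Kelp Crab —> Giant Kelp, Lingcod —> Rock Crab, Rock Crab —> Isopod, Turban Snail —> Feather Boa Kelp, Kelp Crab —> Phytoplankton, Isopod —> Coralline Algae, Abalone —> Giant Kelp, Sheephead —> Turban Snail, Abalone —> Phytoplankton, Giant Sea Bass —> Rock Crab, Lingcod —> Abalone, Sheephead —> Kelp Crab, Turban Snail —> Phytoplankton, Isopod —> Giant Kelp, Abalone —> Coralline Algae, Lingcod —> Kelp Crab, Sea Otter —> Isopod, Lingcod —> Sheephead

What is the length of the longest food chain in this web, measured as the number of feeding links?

One longest chain: Coralline Algae → Abalone → Rock Crab → Sea Otter.
It has 4 species and 3 links.

3 links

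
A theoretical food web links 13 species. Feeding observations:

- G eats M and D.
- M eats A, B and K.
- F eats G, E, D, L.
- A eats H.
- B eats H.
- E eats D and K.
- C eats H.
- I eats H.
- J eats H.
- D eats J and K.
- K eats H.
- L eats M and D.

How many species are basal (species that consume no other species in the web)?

Basal species (no prey listed): H.
Count: 1.

1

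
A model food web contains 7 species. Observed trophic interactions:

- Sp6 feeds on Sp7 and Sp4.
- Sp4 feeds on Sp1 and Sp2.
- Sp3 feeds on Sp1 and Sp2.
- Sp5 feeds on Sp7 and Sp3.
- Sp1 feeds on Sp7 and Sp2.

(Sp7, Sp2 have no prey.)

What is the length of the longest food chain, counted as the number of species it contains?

One longest chain: Sp7 → Sp1 → Sp4 → Sp6.
It has 4 species and 3 links.

4 species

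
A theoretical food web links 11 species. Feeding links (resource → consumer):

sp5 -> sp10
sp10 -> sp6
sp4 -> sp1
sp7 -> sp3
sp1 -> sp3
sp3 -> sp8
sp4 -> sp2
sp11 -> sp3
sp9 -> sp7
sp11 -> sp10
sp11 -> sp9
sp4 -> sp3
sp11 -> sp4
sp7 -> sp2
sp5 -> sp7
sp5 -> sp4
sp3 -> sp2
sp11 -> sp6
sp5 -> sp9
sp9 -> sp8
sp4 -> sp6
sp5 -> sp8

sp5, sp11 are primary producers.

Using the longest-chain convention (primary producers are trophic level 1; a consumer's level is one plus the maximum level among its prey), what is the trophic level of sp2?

Trophic level 5

sp5 is a producer → level 1.
sp9 eats sp5 (level 1); other prey at levels: sp11 1 → level 2.
sp7 eats sp9 (level 2); other prey at levels: sp5 1 → level 3.
sp3 eats sp7 (level 3); other prey at levels: sp11 1, sp4 2, sp1 3 → level 4.
sp2 eats sp3 (level 4); other prey at levels: sp4 2, sp7 3 → level 5.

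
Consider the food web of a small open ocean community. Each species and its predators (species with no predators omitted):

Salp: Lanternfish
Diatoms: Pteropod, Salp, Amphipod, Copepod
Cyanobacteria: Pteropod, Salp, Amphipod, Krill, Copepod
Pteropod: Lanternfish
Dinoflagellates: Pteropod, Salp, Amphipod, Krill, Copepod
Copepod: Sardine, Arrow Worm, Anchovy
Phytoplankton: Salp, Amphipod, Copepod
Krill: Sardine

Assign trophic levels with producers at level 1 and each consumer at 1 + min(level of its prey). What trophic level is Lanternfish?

Dinoflagellates is a producer → level 1.
Pteropod eats Dinoflagellates → level 2.
Lanternfish eats Pteropod → level 3.
No prey of Lanternfish is below level 2, so 3 is the minimum.

Trophic level 3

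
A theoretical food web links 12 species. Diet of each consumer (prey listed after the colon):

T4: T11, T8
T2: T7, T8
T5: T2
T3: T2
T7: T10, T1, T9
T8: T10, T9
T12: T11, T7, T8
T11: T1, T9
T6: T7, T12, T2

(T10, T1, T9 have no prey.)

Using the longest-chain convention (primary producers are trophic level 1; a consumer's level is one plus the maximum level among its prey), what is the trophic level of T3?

T10 is a producer → level 1.
T7 eats T10 (level 1); other prey at levels: T1 1, T9 1 → level 2.
T2 eats T7 (level 2); other prey at levels: T8 2 → level 3.
T3 eats T2 → level 4.

Trophic level 4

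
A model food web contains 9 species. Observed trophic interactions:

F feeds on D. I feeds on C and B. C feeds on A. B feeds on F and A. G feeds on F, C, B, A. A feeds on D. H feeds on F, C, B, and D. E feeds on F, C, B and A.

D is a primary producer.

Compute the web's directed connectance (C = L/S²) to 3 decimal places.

C = 0.235

The web has S = 9 species and L = 19 feeding links.
C = L / S² = 19 / 81 = 0.2346 ≈ 0.235.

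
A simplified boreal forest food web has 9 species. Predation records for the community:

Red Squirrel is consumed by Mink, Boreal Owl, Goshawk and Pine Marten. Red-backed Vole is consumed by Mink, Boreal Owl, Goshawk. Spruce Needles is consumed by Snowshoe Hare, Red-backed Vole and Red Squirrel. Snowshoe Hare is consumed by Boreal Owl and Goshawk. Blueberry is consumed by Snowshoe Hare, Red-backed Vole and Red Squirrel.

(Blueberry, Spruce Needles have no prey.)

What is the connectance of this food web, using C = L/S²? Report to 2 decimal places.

C = 0.19

The web has S = 9 species and L = 15 feeding links.
C = L / S² = 15 / 81 = 0.1852 ≈ 0.19.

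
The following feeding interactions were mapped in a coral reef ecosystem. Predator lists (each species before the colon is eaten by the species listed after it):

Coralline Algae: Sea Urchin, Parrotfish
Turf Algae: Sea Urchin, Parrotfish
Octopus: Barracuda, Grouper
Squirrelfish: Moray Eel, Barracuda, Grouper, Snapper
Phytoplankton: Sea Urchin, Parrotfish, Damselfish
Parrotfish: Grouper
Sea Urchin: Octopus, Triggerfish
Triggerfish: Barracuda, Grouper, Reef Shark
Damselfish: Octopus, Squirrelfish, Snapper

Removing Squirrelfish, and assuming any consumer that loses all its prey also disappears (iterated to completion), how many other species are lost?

1

Remove Squirrelfish.
Round 1: Moray Eel (all prey gone) → extinct.
No further losses. Total secondary extinctions: 1.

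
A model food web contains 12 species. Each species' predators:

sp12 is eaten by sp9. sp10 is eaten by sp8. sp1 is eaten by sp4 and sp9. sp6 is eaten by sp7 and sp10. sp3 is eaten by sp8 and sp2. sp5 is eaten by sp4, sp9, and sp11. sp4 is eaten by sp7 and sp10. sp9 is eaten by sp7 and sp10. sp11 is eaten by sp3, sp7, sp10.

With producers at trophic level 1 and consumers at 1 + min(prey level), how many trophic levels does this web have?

4

Producers (level 1): sp5, sp1, sp6, sp12.
Following each consumer down to its lowest-level prey: sp5 → sp11 → sp3 → sp2 (levels 1 through 4).
All prey of sp2 (sp3 3) are at level 3 or above, so sp2 is at level 1 + 3 = 4.
Every consumer has at least one prey at level 3 or below, so none exceeds level 4.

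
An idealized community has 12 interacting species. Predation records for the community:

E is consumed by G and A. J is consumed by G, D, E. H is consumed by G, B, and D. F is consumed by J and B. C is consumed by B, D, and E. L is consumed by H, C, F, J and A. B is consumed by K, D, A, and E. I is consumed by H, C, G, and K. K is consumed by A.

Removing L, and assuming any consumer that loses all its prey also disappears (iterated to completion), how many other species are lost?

2

Remove L.
Round 1: F (all prey gone) → extinct.
Round 2: J (all prey gone) → extinct.
No further losses. Total secondary extinctions: 2.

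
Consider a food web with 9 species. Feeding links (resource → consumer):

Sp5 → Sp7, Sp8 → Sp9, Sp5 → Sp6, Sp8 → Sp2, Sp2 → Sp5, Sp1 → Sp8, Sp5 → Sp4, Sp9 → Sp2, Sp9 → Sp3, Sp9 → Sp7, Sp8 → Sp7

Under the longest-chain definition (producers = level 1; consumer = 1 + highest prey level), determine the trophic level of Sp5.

Trophic level 5

Sp1 is a producer → level 1.
Sp8 eats Sp1 → level 2.
Sp9 eats Sp8 → level 3.
Sp2 eats Sp9 (level 3); other prey at levels: Sp8 2 → level 4.
Sp5 eats Sp2 → level 5.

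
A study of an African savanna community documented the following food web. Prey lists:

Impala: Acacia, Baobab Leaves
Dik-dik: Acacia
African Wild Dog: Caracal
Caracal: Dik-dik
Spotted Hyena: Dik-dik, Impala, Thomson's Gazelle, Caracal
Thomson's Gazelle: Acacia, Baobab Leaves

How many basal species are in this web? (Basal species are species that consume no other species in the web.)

2

Basal species (no prey listed): Acacia, Baobab Leaves.
Count: 2.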